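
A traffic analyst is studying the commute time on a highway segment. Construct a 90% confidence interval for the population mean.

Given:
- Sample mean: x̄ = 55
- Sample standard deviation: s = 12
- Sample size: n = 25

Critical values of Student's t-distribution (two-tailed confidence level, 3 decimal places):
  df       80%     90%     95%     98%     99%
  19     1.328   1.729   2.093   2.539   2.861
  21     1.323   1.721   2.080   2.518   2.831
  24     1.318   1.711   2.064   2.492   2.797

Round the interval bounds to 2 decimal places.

The population standard deviation σ is unknown (only the sample standard deviation s is given), so use a t-interval with df = n - 1 = 25 - 1 = 24.

For 90% confidence with df = 24, t* = 1.711 (from t-table)

Standard error: SE = s/√n = 12/√25 = 2.400000

Margin of error: E = t* × SE = 1.711 × 2.400000 = 4.1064

T-interval: x̄ ± E = 55 ± 4.1064 = (50.8936, 59.1064)

Rounded to 2 decimal places:

(50.89, 59.11)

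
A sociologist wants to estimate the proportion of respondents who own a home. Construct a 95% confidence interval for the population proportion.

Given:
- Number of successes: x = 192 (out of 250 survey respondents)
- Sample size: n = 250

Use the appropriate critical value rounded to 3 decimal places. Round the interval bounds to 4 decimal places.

Sample proportion: p̂ = 192/250 = 0.768000

Check conditions for normal approximation:
  np̂ = 192 ≥ 10 ✓
  n(1-p̂) = 58 ≥ 10 ✓

The sample is large enough, so use a z-interval (normal approximation) for the proportion.

For 95% confidence, z* = 1.96 (from standard normal table)

Standard error: SE = √(p̂(1-p̂)/n) = √(0.768000×0.232000/250) = 0.02669652

Margin of error: E = z* × SE = 1.96 × 0.02669652 = 0.052325

Z-interval: p̂ ± E = 0.768000 ± 0.052325 = (0.715675, 0.820325)

Rounded to 4 decimal places:

(0.7157, 0.8203)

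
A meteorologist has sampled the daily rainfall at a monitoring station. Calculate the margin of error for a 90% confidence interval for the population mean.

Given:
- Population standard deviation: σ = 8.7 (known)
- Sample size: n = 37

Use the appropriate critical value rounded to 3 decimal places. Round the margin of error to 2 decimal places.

The population standard deviation σ is known, so use the z-interval margin of error formula.

For 90% confidence, z* = 1.645 (from standard normal table)

Margin of error formula for z-interval: E = z* × σ/√n

E = 1.645 × 8.7/√37
  = 1.645 × 1.430271
  = 2.3528

Rounded to 2 decimal places:

2.35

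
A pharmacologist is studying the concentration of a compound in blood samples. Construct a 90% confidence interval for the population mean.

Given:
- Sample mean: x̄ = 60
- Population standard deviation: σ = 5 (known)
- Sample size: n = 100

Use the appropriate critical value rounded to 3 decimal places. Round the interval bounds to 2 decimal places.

The population standard deviation σ is known, so use a z-interval (standard normal critical value).

For 90% confidence, z* = 1.645 (from standard normal table)

Standard error: SE = σ/√n = 5/√100 = 0.500000

Margin of error: E = z* × SE = 1.645 × 0.500000 = 0.8225

Z-interval: x̄ ± E = 60 ± 0.8225 = (59.1775, 60.8225)

Rounded to 2 decimal places:

(59.18, 60.82)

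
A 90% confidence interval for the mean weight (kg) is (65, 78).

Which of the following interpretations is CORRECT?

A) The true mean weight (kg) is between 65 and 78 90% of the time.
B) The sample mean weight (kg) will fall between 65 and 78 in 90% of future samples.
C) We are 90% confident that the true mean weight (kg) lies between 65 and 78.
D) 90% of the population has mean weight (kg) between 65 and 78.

A confidence interval represents our confidence in the procedure, not a probability statement about the parameter.

Key concept: If we repeated this sampling process many times and computed a 90% CI each time, about 90% of those intervals would contain the true population parameter.

For this specific interval (65, 78):
- Midpoint (point estimate): 71.5
- Margin of error: 6.5

The correct interpretation is the one stating confidence that the true parameter lies in the interval — option C.

C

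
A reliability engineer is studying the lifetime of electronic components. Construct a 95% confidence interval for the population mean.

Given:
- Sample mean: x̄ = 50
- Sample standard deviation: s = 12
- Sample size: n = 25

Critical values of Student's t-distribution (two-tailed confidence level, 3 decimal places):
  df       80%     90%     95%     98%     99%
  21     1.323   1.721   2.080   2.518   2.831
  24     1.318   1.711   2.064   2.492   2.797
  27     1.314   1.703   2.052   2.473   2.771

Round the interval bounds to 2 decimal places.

The population standard deviation σ is unknown (only the sample standard deviation s is given), so use a t-interval with df = n - 1 = 25 - 1 = 24.

For 95% confidence with df = 24, t* = 2.064 (from t-table)

Standard error: SE = s/√n = 12/√25 = 2.400000

Margin of error: E = t* × SE = 2.064 × 2.400000 = 4.9536

T-interval: x̄ ± E = 50 ± 4.9536 = (45.0464, 54.9536)

Rounded to 2 decimal places:

(45.05, 54.95)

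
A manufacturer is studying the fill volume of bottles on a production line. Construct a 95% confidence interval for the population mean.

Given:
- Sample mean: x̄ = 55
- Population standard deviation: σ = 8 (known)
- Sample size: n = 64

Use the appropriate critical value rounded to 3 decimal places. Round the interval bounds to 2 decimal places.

The population standard deviation σ is known, so use a z-interval (standard normal critical value).

For 95% confidence, z* = 1.96 (from standard normal table)

Standard error: SE = σ/√n = 8/√64 = 1.000000

Margin of error: E = z* × SE = 1.96 × 1.000000 = 1.9600

Z-interval: x̄ ± E = 55 ± 1.9600 = (53.0400, 56.9600)

Rounded to 2 decimal places:

(53.04, 56.96)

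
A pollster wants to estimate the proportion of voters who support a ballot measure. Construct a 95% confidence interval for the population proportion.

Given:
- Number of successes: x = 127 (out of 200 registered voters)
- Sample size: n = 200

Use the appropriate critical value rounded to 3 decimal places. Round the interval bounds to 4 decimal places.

Sample proportion: p̂ = 127/200 = 0.635000

Check conditions for normal approximation:
  np̂ = 127 ≥ 10 ✓
  n(1-p̂) = 73 ≥ 10 ✓

The sample is large enough, so use a z-interval (normal approximation) for the proportion.

For 95% confidence, z* = 1.96 (from standard normal table)

Standard error: SE = √(p̂(1-p̂)/n) = √(0.635000×0.365000/200) = 0.03404225

Margin of error: E = z* × SE = 1.96 × 0.03404225 = 0.066723

Z-interval: p̂ ± E = 0.635000 ± 0.066723 = (0.568277, 0.701723)

Rounded to 4 decimal places:

(0.5683, 0.7017)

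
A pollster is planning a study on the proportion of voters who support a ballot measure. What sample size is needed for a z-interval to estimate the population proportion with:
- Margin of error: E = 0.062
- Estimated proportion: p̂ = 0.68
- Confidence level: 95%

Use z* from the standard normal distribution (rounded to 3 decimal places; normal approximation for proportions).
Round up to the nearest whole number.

Using z* for proportion z-interval (normal approximation).

For 95% confidence, z* = 1.96 (from standard normal table)

Sample size formula for proportion z-interval: n = z*²p̂(1-p̂)/E²

n = 1.96² × 0.68 × 0.32 / 0.062²
  = 3.8416 × 0.2176 / 0.003844
  = 217.4641

Round up to the nearest whole number: n = 218

218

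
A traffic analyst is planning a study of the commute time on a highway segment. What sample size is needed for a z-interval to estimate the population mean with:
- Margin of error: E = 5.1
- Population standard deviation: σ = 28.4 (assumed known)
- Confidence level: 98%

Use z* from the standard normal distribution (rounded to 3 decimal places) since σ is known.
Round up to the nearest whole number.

Using z* since population σ is known (z-interval formula).

For 98% confidence, z* = 2.326 (from standard normal table)

Sample size formula for z-interval: n = (z*σ/E)²

n = (2.326 × 28.4 / 5.1)²
  = (12.952627)²
  = 167.7706

Round up to the nearest whole number: n = 168

168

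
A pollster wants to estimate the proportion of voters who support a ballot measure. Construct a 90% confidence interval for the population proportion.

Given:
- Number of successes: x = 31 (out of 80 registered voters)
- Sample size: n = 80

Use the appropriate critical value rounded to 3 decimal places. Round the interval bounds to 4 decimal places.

Sample proportion: p̂ = 31/80 = 0.387500

Check conditions for normal approximation:
  np̂ = 31 ≥ 10 ✓
  n(1-p̂) = 49 ≥ 10 ✓

The sample is large enough, so use a z-interval (normal approximation) for the proportion.

For 90% confidence, z* = 1.645 (from standard normal table)

Standard error: SE = √(p̂(1-p̂)/n) = √(0.387500×0.612500/80) = 0.05446831

Margin of error: E = z* × SE = 1.645 × 0.05446831 = 0.089600

Z-interval: p̂ ± E = 0.387500 ± 0.089600 = (0.297900, 0.477100)

Rounded to 4 decimal places:

(0.2979, 0.4771)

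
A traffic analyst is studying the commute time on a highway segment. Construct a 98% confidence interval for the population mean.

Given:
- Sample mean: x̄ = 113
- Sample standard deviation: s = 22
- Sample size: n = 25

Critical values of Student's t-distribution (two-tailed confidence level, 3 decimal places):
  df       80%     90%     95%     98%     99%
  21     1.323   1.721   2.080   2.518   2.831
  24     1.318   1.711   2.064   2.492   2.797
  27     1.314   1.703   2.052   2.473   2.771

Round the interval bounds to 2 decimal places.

The population standard deviation σ is unknown (only the sample standard deviation s is given), so use a t-interval with df = n - 1 = 25 - 1 = 24.

For 98% confidence with df = 24, t* = 2.492 (from t-table)

Standard error: SE = s/√n = 22/√25 = 4.400000

Margin of error: E = t* × SE = 2.492 × 4.400000 = 10.9648

T-interval: x̄ ± E = 113 ± 10.9648 = (102.0352, 123.9648)

Rounded to 2 decimal places:

(102.04, 123.96)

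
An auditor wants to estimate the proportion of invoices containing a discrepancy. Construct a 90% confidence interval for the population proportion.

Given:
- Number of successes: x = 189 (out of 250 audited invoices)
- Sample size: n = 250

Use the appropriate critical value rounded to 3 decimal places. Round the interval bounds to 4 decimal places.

Sample proportion: p̂ = 189/250 = 0.756000

Check conditions for normal approximation:
  np̂ = 189 ≥ 10 ✓
  n(1-p̂) = 61 ≥ 10 ✓

The sample is large enough, so use a z-interval (normal approximation) for the proportion.

For 90% confidence, z* = 1.645 (from standard normal table)

Standard error: SE = √(p̂(1-p̂)/n) = √(0.756000×0.244000/250) = 0.02716350

Margin of error: E = z* × SE = 1.645 × 0.02716350 = 0.044684

Z-interval: p̂ ± E = 0.756000 ± 0.044684 = (0.711316, 0.800684)

Rounded to 4 decimal places:

(0.7113, 0.8007)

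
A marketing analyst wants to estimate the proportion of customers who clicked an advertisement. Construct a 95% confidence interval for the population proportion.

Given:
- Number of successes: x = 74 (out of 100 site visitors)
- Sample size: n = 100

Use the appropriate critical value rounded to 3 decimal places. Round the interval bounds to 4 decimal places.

Sample proportion: p̂ = 74/100 = 0.740000

Check conditions for normal approximation:
  np̂ = 74 ≥ 10 ✓
  n(1-p̂) = 26 ≥ 10 ✓

The sample is large enough, so use a z-interval (normal approximation) for the proportion.

For 95% confidence, z* = 1.96 (from standard normal table)

Standard error: SE = √(p̂(1-p̂)/n) = √(0.740000×0.260000/100) = 0.04386342

Margin of error: E = z* × SE = 1.96 × 0.04386342 = 0.085972

Z-interval: p̂ ± E = 0.740000 ± 0.085972 = (0.654028, 0.825972)

Rounded to 4 decimal places:

(0.6540, 0.8260)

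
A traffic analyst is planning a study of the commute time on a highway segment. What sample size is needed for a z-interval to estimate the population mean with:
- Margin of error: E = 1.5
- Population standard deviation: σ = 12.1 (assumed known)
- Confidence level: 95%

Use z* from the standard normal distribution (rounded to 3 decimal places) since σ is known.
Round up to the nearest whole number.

Using z* since population σ is known (z-interval formula).

For 95% confidence, z* = 1.96 (from standard normal table)

Sample size formula for z-interval: n = (z*σ/E)²

n = (1.96 × 12.1 / 1.5)²
  = (15.810667)²
  = 249.9772

Round up to the nearest whole number: n = 250

250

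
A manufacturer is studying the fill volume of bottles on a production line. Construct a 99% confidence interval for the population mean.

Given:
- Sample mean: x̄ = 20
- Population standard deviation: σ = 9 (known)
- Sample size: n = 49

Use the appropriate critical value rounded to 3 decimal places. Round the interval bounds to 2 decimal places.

The population standard deviation σ is known, so use a z-interval (standard normal critical value).

For 99% confidence, z* = 2.576 (from standard normal table)

Standard error: SE = σ/√n = 9/√49 = 1.285714

Margin of error: E = z* × SE = 2.576 × 1.285714 = 3.3120

Z-interval: x̄ ± E = 20 ± 3.3120 = (16.6880, 23.3120)

Rounded to 2 decimal places:

(16.69, 23.31)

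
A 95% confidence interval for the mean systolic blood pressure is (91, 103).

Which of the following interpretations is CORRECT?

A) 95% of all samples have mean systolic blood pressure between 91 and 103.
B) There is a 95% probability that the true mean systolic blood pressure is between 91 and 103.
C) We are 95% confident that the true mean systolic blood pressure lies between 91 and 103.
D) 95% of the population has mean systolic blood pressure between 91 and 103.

A confidence interval represents our confidence in the procedure, not a probability statement about the parameter.

Key concept: If we repeated this sampling process many times and computed a 95% CI each time, about 95% of those intervals would contain the true population parameter.

For this specific interval (91, 103):
- Midpoint (point estimate): 97
- Margin of error: 6

The correct interpretation is the one stating confidence that the true parameter lies in the interval — option C.

C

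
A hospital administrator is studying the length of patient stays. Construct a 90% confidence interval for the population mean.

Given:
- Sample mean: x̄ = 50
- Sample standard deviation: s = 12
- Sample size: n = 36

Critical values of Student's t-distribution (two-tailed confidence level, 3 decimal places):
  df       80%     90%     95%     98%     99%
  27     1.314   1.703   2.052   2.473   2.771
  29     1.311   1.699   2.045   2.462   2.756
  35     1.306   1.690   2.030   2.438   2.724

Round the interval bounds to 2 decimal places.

The population standard deviation σ is unknown (only the sample standard deviation s is given), so use a t-interval with df = n - 1 = 36 - 1 = 35.

For 90% confidence with df = 35, t* = 1.690 (from t-table)

Standard error: SE = s/√n = 12/√36 = 2.000000

Margin of error: E = t* × SE = 1.690 × 2.000000 = 3.3800

T-interval: x̄ ± E = 50 ± 3.3800 = (46.6200, 53.3800)

Rounded to 2 decimal places:

(46.62, 53.38)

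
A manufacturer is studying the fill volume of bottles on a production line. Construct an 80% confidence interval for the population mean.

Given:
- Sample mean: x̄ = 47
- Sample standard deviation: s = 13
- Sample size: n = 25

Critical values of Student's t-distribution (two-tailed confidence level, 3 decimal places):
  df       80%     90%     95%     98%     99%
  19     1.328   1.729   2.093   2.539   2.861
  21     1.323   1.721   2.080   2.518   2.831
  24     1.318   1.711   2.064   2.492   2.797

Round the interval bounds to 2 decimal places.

The population standard deviation σ is unknown (only the sample standard deviation s is given), so use a t-interval with df = n - 1 = 25 - 1 = 24.

For 80% confidence with df = 24, t* = 1.318 (from t-table)

Standard error: SE = s/√n = 13/√25 = 2.600000

Margin of error: E = t* × SE = 1.318 × 2.600000 = 3.4268

T-interval: x̄ ± E = 47 ± 3.4268 = (43.5732, 50.4268)

Rounded to 2 decimal places:

(43.57, 50.43)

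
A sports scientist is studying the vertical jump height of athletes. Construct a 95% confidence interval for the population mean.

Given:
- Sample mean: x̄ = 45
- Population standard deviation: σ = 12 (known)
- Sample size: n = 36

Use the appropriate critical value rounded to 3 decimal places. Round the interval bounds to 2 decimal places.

The population standard deviation σ is known, so use a z-interval (standard normal critical value).

For 95% confidence, z* = 1.96 (from standard normal table)

Standard error: SE = σ/√n = 12/√36 = 2.000000

Margin of error: E = z* × SE = 1.96 × 2.000000 = 3.9200

Z-interval: x̄ ± E = 45 ± 3.9200 = (41.0800, 48.9200)

Rounded to 2 decimal places:

(41.08, 48.92)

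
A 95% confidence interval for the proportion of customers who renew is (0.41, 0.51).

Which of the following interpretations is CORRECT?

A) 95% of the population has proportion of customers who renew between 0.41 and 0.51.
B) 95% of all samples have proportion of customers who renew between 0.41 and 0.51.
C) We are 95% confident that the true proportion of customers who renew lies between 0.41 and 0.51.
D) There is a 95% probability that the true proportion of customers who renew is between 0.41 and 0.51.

A confidence interval represents our confidence in the procedure, not a probability statement about the parameter.

Key concept: If we repeated this sampling process many times and computed a 95% CI each time, about 95% of those intervals would contain the true population parameter.

For this specific interval (0.41, 0.51):
- Midpoint (point estimate): 0.46
- Margin of error: 0.05

The correct interpretation is the one stating confidence that the true parameter lies in the interval — option C.

C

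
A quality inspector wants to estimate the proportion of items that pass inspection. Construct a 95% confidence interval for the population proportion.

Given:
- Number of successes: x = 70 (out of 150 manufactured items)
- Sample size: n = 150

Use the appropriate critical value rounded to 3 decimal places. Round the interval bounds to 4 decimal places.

Sample proportion: p̂ = 70/150 = 0.466667

Check conditions for normal approximation:
  np̂ = 70 ≥ 10 ✓
  n(1-p̂) = 80 ≥ 10 ✓

The sample is large enough, so use a z-interval (normal approximation) for the proportion.

For 95% confidence, z* = 1.96 (from standard normal table)

Standard error: SE = √(p̂(1-p̂)/n) = √(0.466667×0.533333/150) = 0.04073401

Margin of error: E = z* × SE = 1.96 × 0.04073401 = 0.079839

Z-interval: p̂ ± E = 0.466667 ± 0.079839 = (0.386828, 0.546505)

Rounded to 4 decimal places:

(0.3868, 0.5465)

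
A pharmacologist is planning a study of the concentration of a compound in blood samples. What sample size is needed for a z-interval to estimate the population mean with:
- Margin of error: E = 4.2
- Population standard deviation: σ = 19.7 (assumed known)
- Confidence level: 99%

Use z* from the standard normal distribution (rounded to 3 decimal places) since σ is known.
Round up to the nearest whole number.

Using z* since population σ is known (z-interval formula).

For 99% confidence, z* = 2.576 (from standard normal table)

Sample size formula for z-interval: n = (z*σ/E)²

n = (2.576 × 19.7 / 4.2)²
  = (12.082667)²
  = 145.9908

Round up to the nearest whole number: n = 146

146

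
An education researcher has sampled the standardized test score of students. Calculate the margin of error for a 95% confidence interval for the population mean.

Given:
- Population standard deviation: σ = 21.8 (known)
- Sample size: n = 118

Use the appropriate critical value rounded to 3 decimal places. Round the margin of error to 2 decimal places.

The population standard deviation σ is known, so use the z-interval margin of error formula.

For 95% confidence, z* = 1.96 (from standard normal table)

Margin of error formula for z-interval: E = z* × σ/√n

E = 1.96 × 21.8/√118
  = 1.96 × 2.006853
  = 3.9334

Rounded to 2 decimal places:

3.93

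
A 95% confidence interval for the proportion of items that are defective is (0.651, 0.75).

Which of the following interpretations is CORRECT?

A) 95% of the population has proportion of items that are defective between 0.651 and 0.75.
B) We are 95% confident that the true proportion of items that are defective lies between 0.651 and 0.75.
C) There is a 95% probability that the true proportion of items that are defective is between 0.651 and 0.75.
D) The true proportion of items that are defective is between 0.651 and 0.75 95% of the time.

A confidence interval represents our confidence in the procedure, not a probability statement about the parameter.

Key concept: If we repeated this sampling process many times and computed a 95% CI each time, about 95% of those intervals would contain the true population parameter.

For this specific interval (0.651, 0.75):
- Midpoint (point estimate): 0.7005
- Margin of error: 0.0495

The correct interpretation is the one stating confidence that the true parameter lies in the interval — option B.

B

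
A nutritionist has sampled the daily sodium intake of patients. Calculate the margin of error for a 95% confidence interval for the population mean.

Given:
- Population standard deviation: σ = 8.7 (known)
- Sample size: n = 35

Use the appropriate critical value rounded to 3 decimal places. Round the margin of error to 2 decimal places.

The population standard deviation σ is known, so use the z-interval margin of error formula.

For 95% confidence, z* = 1.96 (from standard normal table)

Margin of error formula for z-interval: E = z* × σ/√n

E = 1.96 × 8.7/√35
  = 1.96 × 1.470568
  = 2.8823

Rounded to 2 decimal places:

2.88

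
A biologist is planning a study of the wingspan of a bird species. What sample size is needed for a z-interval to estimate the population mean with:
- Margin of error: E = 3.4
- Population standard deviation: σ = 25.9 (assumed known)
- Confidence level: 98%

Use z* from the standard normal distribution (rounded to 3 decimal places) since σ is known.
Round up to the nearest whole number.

Using z* since population σ is known (z-interval formula).

For 98% confidence, z* = 2.326 (from standard normal table)

Sample size formula for z-interval: n = (z*σ/E)²

n = (2.326 × 25.9 / 3.4)²
  = (17.718647)²
  = 313.9505

Round up to the nearest whole number: n = 314

314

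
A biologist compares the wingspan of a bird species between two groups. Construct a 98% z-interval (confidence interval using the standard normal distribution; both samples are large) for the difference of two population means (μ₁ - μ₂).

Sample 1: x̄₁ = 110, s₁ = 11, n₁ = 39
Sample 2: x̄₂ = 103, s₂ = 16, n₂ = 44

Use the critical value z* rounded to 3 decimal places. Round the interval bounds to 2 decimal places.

Both samples are large (n₁ = 39 ≥ 30, n₂ = 44 ≥ 30), so a z-interval for the difference of means applies.

Point estimate: x̄₁ - x̄₂ = 110 - 103 = 7

Standard error: SE = √(s₁²/n₁ + s₂²/n₂)
= √(11²/39 + 16²/44)
= √(3.102564 + 5.818182)
= 2.986762

For 98% confidence, z* = 2.326 (from standard normal table)
Margin of error: E = z* × SE = 2.326 × 2.986762 = 6.9472

Z-interval: (x̄₁ - x̄₂) ± E = 7 ± 6.9472 = (0.0528, 13.9472)

Rounded to 2 decimal places:

(0.05, 13.95)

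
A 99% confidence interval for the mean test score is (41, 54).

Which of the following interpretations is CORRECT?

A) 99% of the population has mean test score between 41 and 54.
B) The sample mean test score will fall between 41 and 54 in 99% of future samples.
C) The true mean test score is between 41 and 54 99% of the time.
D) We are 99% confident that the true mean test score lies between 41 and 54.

A confidence interval represents our confidence in the procedure, not a probability statement about the parameter.

Key concept: If we repeated this sampling process many times and computed a 99% CI each time, about 99% of those intervals would contain the true population parameter.

For this specific interval (41, 54):
- Midpoint (point estimate): 47.5
- Margin of error: 6.5

The correct interpretation is the one stating confidence that the true parameter lies in the interval — option D.

D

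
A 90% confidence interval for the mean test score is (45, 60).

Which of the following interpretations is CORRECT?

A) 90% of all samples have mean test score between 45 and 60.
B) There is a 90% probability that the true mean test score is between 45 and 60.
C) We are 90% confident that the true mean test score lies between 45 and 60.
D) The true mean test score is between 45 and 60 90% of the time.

A confidence interval represents our confidence in the procedure, not a probability statement about the parameter.

Key concept: If we repeated this sampling process many times and computed a 90% CI each time, about 90% of those intervals would contain the true population parameter.

For this specific interval (45, 60):
- Midpoint (point estimate): 52.5
- Margin of error: 7.5

The correct interpretation is the one stating confidence that the true parameter lies in the interval — option C.

C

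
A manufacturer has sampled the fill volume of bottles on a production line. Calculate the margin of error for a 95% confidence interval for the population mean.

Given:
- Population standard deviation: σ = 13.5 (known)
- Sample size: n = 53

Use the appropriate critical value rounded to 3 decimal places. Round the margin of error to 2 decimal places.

The population standard deviation σ is known, so use the z-interval margin of error formula.

For 95% confidence, z* = 1.96 (from standard normal table)

Margin of error formula for z-interval: E = z* × σ/√n

E = 1.96 × 13.5/√53
  = 1.96 × 1.854368
  = 3.6346

Rounded to 2 decimal places:

3.63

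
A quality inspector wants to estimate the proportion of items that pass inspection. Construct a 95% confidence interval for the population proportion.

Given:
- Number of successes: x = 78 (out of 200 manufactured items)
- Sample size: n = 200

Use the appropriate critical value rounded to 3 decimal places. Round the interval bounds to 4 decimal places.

Sample proportion: p̂ = 78/200 = 0.390000

Check conditions for normal approximation:
  np̂ = 78 ≥ 10 ✓
  n(1-p̂) = 122 ≥ 10 ✓

The sample is large enough, so use a z-interval (normal approximation) for the proportion.

For 95% confidence, z* = 1.96 (from standard normal table)

Standard error: SE = √(p̂(1-p̂)/n) = √(0.390000×0.610000/200) = 0.03448913

Margin of error: E = z* × SE = 1.96 × 0.03448913 = 0.067599

Z-interval: p̂ ± E = 0.390000 ± 0.067599 = (0.322401, 0.457599)

Rounded to 4 decimal places:

(0.3224, 0.4576)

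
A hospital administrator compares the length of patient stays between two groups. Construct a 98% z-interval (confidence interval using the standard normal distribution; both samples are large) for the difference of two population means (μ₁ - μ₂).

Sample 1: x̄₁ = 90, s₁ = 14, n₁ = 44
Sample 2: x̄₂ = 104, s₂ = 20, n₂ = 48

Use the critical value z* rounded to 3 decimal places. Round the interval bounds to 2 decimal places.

Both samples are large (n₁ = 44 ≥ 30, n₂ = 48 ≥ 30), so a z-interval for the difference of means applies.

Point estimate: x̄₁ - x̄₂ = 90 - 104 = -14

Standard error: SE = √(s₁²/n₁ + s₂²/n₂)
= √(14²/44 + 20²/48)
= √(4.454545 + 8.333333)
= 3.576014

For 98% confidence, z* = 2.326 (from standard normal table)
Margin of error: E = z* × SE = 2.326 × 3.576014 = 8.3178

Z-interval: (x̄₁ - x̄₂) ± E = -14 ± 8.3178 = (-22.3178, -5.6822)

Rounded to 2 decimal places:

(-22.32, -5.68)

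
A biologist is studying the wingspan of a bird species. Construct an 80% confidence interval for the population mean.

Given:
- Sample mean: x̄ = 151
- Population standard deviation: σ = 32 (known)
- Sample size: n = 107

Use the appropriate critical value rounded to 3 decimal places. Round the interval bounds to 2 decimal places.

The population standard deviation σ is known, so use a z-interval (standard normal critical value).

For 80% confidence, z* = 1.282 (from standard normal table)

Standard error: SE = σ/√n = 32/√107 = 3.093557

Margin of error: E = z* × SE = 1.282 × 3.093557 = 3.9659

Z-interval: x̄ ± E = 151 ± 3.9659 = (147.0341, 154.9659)

Rounded to 2 decimal places:

(147.03, 154.97)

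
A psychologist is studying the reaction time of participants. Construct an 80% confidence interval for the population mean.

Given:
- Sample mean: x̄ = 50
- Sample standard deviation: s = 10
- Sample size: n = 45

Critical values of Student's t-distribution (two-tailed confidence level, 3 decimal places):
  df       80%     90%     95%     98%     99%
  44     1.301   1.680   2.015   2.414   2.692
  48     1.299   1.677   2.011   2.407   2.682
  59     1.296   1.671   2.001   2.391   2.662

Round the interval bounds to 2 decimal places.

The population standard deviation σ is unknown (only the sample standard deviation s is given), so use a t-interval with df = n - 1 = 45 - 1 = 44.

For 80% confidence with df = 44, t* = 1.301 (from t-table)

Standard error: SE = s/√n = 10/√45 = 1.490712

Margin of error: E = t* × SE = 1.301 × 1.490712 = 1.9394

T-interval: x̄ ± E = 50 ± 1.9394 = (48.0606, 51.9394)

Rounded to 2 decimal places:

(48.06, 51.94)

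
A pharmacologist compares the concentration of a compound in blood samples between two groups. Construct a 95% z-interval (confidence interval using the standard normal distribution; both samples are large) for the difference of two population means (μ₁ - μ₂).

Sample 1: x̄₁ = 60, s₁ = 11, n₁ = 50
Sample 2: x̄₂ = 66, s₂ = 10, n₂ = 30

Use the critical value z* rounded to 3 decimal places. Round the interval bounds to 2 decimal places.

Both samples are large (n₁ = 50 ≥ 30, n₂ = 30 ≥ 30), so a z-interval for the difference of means applies.

Point estimate: x̄₁ - x̄₂ = 60 - 66 = -6

Standard error: SE = √(s₁²/n₁ + s₂²/n₂)
= √(11²/50 + 10²/30)
= √(2.420000 + 3.333333)
= 2.398611

For 95% confidence, z* = 1.96 (from standard normal table)
Margin of error: E = z* × SE = 1.96 × 2.398611 = 4.7013

Z-interval: (x̄₁ - x̄₂) ± E = -6 ± 4.7013 = (-10.7013, -1.2987)

Rounded to 2 decimal places:

(-10.70, -1.30)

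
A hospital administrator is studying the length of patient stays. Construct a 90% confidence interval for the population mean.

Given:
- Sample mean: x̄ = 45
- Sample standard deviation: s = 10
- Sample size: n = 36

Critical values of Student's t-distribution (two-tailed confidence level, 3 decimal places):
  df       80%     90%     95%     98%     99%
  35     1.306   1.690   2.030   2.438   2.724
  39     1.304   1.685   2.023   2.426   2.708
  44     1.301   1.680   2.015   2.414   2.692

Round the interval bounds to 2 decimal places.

The population standard deviation σ is unknown (only the sample standard deviation s is given), so use a t-interval with df = n - 1 = 36 - 1 = 35.

For 90% confidence with df = 35, t* = 1.690 (from t-table)

Standard error: SE = s/√n = 10/√36 = 1.666667

Margin of error: E = t* × SE = 1.690 × 1.666667 = 2.8167

T-interval: x̄ ± E = 45 ± 2.8167 = (42.1833, 47.8167)

Rounded to 2 decimal places:

(42.18, 47.82)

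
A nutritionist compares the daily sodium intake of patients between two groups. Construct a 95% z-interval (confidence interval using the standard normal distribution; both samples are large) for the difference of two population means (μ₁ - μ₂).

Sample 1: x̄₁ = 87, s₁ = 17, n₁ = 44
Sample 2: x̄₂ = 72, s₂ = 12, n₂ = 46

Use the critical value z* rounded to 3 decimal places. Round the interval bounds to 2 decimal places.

Both samples are large (n₁ = 44 ≥ 30, n₂ = 46 ≥ 30), so a z-interval for the difference of means applies.

Point estimate: x̄₁ - x̄₂ = 87 - 72 = 15

Standard error: SE = √(s₁²/n₁ + s₂²/n₂)
= √(17²/44 + 12²/46)
= √(6.568182 + 3.130435)
= 3.114260

For 95% confidence, z* = 1.96 (from standard normal table)
Margin of error: E = z* × SE = 1.96 × 3.114260 = 6.1039

Z-interval: (x̄₁ - x̄₂) ± E = 15 ± 6.1039 = (8.8961, 21.1039)

Rounded to 2 decimal places:

(8.90, 21.10)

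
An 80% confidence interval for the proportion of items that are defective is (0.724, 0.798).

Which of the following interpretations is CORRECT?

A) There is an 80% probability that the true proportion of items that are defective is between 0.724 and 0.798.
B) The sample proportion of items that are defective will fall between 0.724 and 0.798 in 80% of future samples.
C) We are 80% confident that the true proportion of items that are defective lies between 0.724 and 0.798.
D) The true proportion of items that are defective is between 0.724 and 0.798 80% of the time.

A confidence interval represents our confidence in the procedure, not a probability statement about the parameter.

Key concept: If we repeated this sampling process many times and computed an 80% CI each time, about 80% of those intervals would contain the true population parameter.

For this specific interval (0.724, 0.798):
- Midpoint (point estimate): 0.761
- Margin of error: 0.037

The correct interpretation is the one stating confidence that the true parameter lies in the interval — option C.

C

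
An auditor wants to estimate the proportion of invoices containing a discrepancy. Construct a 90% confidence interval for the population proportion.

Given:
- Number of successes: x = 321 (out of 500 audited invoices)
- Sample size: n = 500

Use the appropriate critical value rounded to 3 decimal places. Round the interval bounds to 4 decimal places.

Sample proportion: p̂ = 321/500 = 0.642000

Check conditions for normal approximation:
  np̂ = 321 ≥ 10 ✓
  n(1-p̂) = 179 ≥ 10 ✓

The sample is large enough, so use a z-interval (normal approximation) for the proportion.

For 90% confidence, z* = 1.645 (from standard normal table)

Standard error: SE = √(p̂(1-p̂)/n) = √(0.642000×0.358000/500) = 0.02143996

Margin of error: E = z* × SE = 1.645 × 0.02143996 = 0.035269

Z-interval: p̂ ± E = 0.642000 ± 0.035269 = (0.606731, 0.677269)

Rounded to 4 decimal places:

(0.6067, 0.6773)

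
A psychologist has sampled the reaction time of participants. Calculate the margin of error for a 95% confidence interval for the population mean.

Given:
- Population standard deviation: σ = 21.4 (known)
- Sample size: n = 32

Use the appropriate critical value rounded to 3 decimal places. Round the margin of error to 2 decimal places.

The population standard deviation σ is known, so use the z-interval margin of error formula.

For 95% confidence, z* = 1.96 (from standard normal table)

Margin of error formula for z-interval: E = z* × σ/√n

E = 1.96 × 21.4/√32
  = 1.96 × 3.783021
  = 7.4147

Rounded to 2 decimal places:

7.41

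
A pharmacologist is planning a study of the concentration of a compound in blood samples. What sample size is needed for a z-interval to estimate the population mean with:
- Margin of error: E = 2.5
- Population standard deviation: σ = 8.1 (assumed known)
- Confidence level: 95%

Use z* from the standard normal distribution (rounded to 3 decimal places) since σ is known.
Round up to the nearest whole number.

Using z* since population σ is known (z-interval formula).

For 95% confidence, z* = 1.96 (from standard normal table)

Sample size formula for z-interval: n = (z*σ/E)²

n = (1.96 × 8.1 / 2.5)²
  = (6.350400)²
  = 40.3276

Round up to the nearest whole number: n = 41

41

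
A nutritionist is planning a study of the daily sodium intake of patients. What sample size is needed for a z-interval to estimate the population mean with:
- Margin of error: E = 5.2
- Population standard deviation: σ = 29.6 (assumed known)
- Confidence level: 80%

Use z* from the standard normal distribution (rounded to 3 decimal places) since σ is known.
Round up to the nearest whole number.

Using z* since population σ is known (z-interval formula).

For 80% confidence, z* = 1.282 (from standard normal table)

Sample size formula for z-interval: n = (z*σ/E)²

n = (1.282 × 29.6 / 5.2)²
  = (7.297538)²
  = 53.2541

Round up to the nearest whole number: n = 54

54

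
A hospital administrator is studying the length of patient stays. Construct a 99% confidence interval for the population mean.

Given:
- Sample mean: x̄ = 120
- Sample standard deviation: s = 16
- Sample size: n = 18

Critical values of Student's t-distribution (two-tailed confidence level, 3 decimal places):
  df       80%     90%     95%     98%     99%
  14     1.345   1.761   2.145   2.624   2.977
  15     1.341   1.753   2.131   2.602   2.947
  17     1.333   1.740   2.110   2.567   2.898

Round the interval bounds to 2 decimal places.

The population standard deviation σ is unknown (only the sample standard deviation s is given), so use a t-interval with df = n - 1 = 18 - 1 = 17.

For 99% confidence with df = 17, t* = 2.898 (from t-table)

Standard error: SE = s/√n = 16/√18 = 3.771236

Margin of error: E = t* × SE = 2.898 × 3.771236 = 10.9290

T-interval: x̄ ± E = 120 ± 10.9290 = (109.0710, 130.9290)

Rounded to 2 decimal places:

(109.07, 130.93)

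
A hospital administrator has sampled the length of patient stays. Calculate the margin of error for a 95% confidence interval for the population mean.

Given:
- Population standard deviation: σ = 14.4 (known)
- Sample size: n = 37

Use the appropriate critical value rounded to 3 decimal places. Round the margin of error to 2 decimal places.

The population standard deviation σ is known, so use the z-interval margin of error formula.

For 95% confidence, z* = 1.96 (from standard normal table)

Margin of error formula for z-interval: E = z* × σ/√n

E = 1.96 × 14.4/√37
  = 1.96 × 2.367345
  = 4.6400

Rounded to 2 decimal places:

4.64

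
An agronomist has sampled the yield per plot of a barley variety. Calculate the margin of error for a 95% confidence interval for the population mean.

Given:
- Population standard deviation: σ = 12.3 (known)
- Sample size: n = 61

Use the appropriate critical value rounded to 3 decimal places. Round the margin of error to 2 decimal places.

The population standard deviation σ is known, so use the z-interval margin of error formula.

For 95% confidence, z* = 1.96 (from standard normal table)

Margin of error formula for z-interval: E = z* × σ/√n

E = 1.96 × 12.3/√61
  = 1.96 × 1.574854
  = 3.0867

Rounded to 2 decimal places:

3.09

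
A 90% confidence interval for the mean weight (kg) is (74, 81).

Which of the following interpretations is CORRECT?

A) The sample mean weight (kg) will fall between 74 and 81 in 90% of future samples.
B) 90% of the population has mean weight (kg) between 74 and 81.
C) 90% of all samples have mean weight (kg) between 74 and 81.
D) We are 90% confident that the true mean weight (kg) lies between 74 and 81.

A confidence interval represents our confidence in the procedure, not a probability statement about the parameter.

Key concept: If we repeated this sampling process many times and computed a 90% CI each time, about 90% of those intervals would contain the true population parameter.

For this specific interval (74, 81):
- Midpoint (point estimate): 77.5
- Margin of error: 3.5

The correct interpretation is the one stating confidence that the true parameter lies in the interval — option D.

D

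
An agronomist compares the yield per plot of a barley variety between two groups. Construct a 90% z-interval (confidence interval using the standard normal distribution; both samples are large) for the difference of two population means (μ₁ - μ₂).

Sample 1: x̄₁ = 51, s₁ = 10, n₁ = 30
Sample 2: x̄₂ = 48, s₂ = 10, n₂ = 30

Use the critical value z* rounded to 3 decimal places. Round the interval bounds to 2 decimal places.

Both samples are large (n₁ = 30 ≥ 30, n₂ = 30 ≥ 30), so a z-interval for the difference of means applies.

Point estimate: x̄₁ - x̄₂ = 51 - 48 = 3

Standard error: SE = √(s₁²/n₁ + s₂²/n₂)
= √(10²/30 + 10²/30)
= √(3.333333 + 3.333333)
= 2.581989

For 90% confidence, z* = 1.645 (from standard normal table)
Margin of error: E = z* × SE = 1.645 × 2.581989 = 4.2474

Z-interval: (x̄₁ - x̄₂) ± E = 3 ± 4.2474 = (-1.2474, 7.2474)

Rounded to 2 decimal places:

(-1.25, 7.25)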